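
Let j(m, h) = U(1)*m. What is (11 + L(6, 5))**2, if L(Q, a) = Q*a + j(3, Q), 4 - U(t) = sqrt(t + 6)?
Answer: 2872 - 318*sqrt(7) ≈ 2030.7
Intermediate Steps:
U(t) = 4 - sqrt(6 + t) (U(t) = 4 - sqrt(t + 6) = 4 - sqrt(6 + t))
j(m, h) = m*(4 - sqrt(7)) (j(m, h) = (4 - sqrt(6 + 1))*m = (4 - sqrt(7))*m = m*(4 - sqrt(7)))
L(Q, a) = 12 - 3*sqrt(7) + Q*a (L(Q, a) = Q*a + 3*(4 - sqrt(7)) = Q*a + (12 - 3*sqrt(7)) = 12 - 3*sqrt(7) + Q*a)
(11 + L(6, 5))**2 = (11 + (12 - 3*sqrt(7) + 6*5))**2 = (11 + (12 - 3*sqrt(7) + 30))**2 = (11 + (42 - 3*sqrt(7)))**2 = (53 - 3*sqrt(7))**2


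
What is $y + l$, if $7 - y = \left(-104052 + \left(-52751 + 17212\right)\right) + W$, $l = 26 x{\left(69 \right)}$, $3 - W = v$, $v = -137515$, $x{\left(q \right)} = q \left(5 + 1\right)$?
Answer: $12844$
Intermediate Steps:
$x{\left(q \right)} = 6 q$ ($x{\left(q \right)} = q 6 = 6 q$)
$W = 137518$ ($W = 3 - -137515 = 3 + 137515 = 137518$)
$l = 10764$ ($l = 26 \cdot 6 \cdot 69 = 26 \cdot 414 = 10764$)
$y = 2080$ ($y = 7 - \left(\left(-104052 + \left(-52751 + 17212\right)\right) + 137518\right) = 7 - \left(\left(-104052 - 35539\right) + 137518\right) = 7 - \left(-139591 + 137518\right) = 7 - -2073 = 7 + 2073 = 2080$)
$y + l = 2080 + 10764 = 12844$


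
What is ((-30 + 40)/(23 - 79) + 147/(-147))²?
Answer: 1089/784 ≈ 1.3890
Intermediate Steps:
((-30 + 40)/(23 - 79) + 147/(-147))² = (10/(-56) + 147*(-1/147))² = (10*(-1/56) - 1)² = (-5/28 - 1)² = (-33/28)² = 1089/784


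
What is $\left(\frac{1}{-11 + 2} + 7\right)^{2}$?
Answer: $\frac{3844}{81} \approx 47.457$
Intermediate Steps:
$\left(\frac{1}{-11 + 2} + 7\right)^{2} = \left(\frac{1}{-9} + 7\right)^{2} = \left(- \frac{1}{9} + 7\right)^{2} = \left(\frac{62}{9}\right)^{2} = \frac{3844}{81}$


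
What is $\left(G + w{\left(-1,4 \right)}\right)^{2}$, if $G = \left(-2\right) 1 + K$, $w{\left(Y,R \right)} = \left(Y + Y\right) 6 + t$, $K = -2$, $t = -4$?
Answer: $400$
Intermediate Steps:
$w{\left(Y,R \right)} = -4 + 12 Y$ ($w{\left(Y,R \right)} = \left(Y + Y\right) 6 - 4 = 2 Y 6 - 4 = 12 Y - 4 = -4 + 12 Y$)
$G = -4$ ($G = \left(-2\right) 1 - 2 = -2 - 2 = -4$)
$\left(G + w{\left(-1,4 \right)}\right)^{2} = \left(-4 + \left(-4 + 12 \left(-1\right)\right)\right)^{2} = \left(-4 - 16\right)^{2} = \left(-20\right)^{2} = 400$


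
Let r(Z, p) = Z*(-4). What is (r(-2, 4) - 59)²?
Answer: 2601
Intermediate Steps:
r(Z, p) = -4*Z
(r(-2, 4) - 59)² = (-4*(-2) - 59)² = (8 - 59)² = (-51)² = 2601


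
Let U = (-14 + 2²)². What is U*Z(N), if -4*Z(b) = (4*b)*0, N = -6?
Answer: 0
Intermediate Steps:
U = 100 (U = (-14 + 4)² = (-10)² = 100)
Z(b) = 0 (Z(b) = -4*b*0/4 = -¼*0 = 0)
U*Z(N) = 100*0 = 0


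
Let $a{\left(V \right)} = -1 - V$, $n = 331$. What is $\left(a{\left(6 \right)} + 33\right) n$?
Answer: $8606$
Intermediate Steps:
$\left(a{\left(6 \right)} + 33\right) n = \left(\left(-1 - 6\right) + 33\right) 331 = \left(-7 + 33\right) 331 = 26 \cdot 331 = 8606$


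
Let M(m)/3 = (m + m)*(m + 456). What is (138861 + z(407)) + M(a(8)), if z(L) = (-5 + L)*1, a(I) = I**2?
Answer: 338943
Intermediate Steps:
M(m) = 6*m*(456 + m) (M(m) = 3*((m + m)*(m + 456)) = 3*((2*m)*(456 + m)) = 3*(2*m*(456 + m)) = 6*m*(456 + m))
z(L) = -5 + L
(138861 + z(407)) + M(a(8)) = (138861 + (-5 + 407)) + 6*8**2*(456 + 8**2) = (138861 + 402) + 6*64*(456 + 64) = 139263 + 6*64*520 = 139263 + 199680 = 338943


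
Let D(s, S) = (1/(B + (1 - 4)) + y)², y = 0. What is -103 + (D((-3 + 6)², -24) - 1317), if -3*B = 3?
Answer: -22719/16 ≈ -1419.9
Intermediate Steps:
B = -1 (B = -⅓*3 = -1)
D(s, S) = 1/16 (D(s, S) = (1/(-1 + (1 - 4)) + 0)² = (1/(-1 - 3) + 0)² = (1/(-4) + 0)² = (-¼ + 0)² = (-¼)² = 1/16)
-103 + (D((-3 + 6)², -24) - 1317) = -103 + (1/16 - 1317) = -103 - 21071/16 = -22719/16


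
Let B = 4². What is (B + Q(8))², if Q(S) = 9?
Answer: 625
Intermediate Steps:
B = 16
(B + Q(8))² = (16 + 9)² = 25² = 625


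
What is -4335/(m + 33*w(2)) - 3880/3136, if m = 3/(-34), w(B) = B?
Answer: -19621255/292824 ≈ -67.007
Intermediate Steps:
m = -3/34 (m = 3*(-1/34) = -3/34 ≈ -0.088235)
-4335/(m + 33*w(2)) - 3880/3136 = -4335/(-3/34 + 33*2) - 3880/3136 = -4335/(-3/34 + 66) - 3880*1/3136 = -4335/2241/34 - 485/392 = -4335*34/2241 - 485/392 = -49130/747 - 485/392 = -19621255/292824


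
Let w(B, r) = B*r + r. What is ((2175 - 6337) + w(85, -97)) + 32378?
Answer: 19874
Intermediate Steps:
w(B, r) = r + B*r
((2175 - 6337) + w(85, -97)) + 32378 = ((2175 - 6337) - 97*(1 + 85)) + 32378 = (-4162 - 97*86) + 32378 = (-4162 - 8342) + 32378 = -12504 + 32378 = 19874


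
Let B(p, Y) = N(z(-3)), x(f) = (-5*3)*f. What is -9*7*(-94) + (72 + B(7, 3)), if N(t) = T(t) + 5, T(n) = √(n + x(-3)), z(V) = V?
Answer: 5999 + √42 ≈ 6005.5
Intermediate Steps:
x(f) = -15*f
T(n) = √(45 + n) (T(n) = √(n - 15*(-3)) = √(n + 45) = √(45 + n))
N(t) = 5 + √(45 + t) (N(t) = √(45 + t) + 5 = 5 + √(45 + t))
B(p, Y) = 5 + √42 (B(p, Y) = 5 + √(45 - 3) = 5 + √42)
-9*7*(-94) + (72 + B(7, 3)) = -9*7*(-94) + (72 + (5 + √42)) = -63*(-94) + (77 + √42) = 5922 + (77 + √42) = 5999 + √42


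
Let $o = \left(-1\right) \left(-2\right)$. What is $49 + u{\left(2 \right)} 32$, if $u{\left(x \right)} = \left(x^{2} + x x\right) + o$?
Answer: $369$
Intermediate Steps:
$o = 2$
$u{\left(x \right)} = 2 + 2 x^{2}$ ($u{\left(x \right)} = \left(x^{2} + x x\right) + 2 = \left(x^{2} + x^{2}\right) + 2 = 2 x^{2} + 2 = 2 + 2 x^{2}$)
$49 + u{\left(2 \right)} 32 = 49 + \left(2 + 2 \cdot 2^{2}\right) 32 = 49 + \left(2 + 2 \cdot 4\right) 32 = 49 + \left(2 + 8\right) 32 = 49 + 10 \cdot 32 = 49 + 320 = 369$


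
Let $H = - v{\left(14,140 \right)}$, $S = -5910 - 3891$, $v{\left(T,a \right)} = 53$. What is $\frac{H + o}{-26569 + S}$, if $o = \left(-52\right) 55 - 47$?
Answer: $\frac{296}{3637} \approx 0.081386$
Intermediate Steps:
$o = -2907$ ($o = -2860 - 47 = -2907$)
$S = -9801$
$H = -53$ ($H = \left(-1\right) 53 = -53$)
$\frac{H + o}{-26569 + S} = \frac{-53 - 2907}{-26569 - 9801} = - \frac{2960}{-36370} = \left(-2960\right) \left(- \frac{1}{36370}\right) = \frac{296}{3637}$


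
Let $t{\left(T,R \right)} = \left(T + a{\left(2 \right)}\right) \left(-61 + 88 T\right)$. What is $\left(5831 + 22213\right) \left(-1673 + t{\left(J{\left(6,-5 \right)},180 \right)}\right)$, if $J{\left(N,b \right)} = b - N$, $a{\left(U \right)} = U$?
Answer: $212797872$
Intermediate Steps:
$t{\left(T,R \right)} = \left(-61 + 88 T\right) \left(2 + T\right)$ ($t{\left(T,R \right)} = \left(T + 2\right) \left(-61 + 88 T\right) = \left(2 + T\right) \left(-61 + 88 T\right) = \left(-61 + 88 T\right) \left(2 + T\right)$)
$\left(5831 + 22213\right) \left(-1673 + t{\left(J{\left(6,-5 \right)},180 \right)}\right) = \left(5831 + 22213\right) \left(-1673 + \left(-122 + 88 \left(-5 - 6\right)^{2} + 115 \left(-5 - 6\right)\right)\right) = 28044 \left(-1673 + \left(-122 + 88 \left(-5 - 6\right)^{2} + 115 \left(-5 - 6\right)\right)\right) = 28044 \left(-1673 + \left(-122 + 88 \left(-11\right)^{2} + 115 \left(-11\right)\right)\right) = 28044 \left(-1673 - -9261\right) = 28044 \left(-1673 + 9261\right) = 28044 \cdot 7588 = 212797872$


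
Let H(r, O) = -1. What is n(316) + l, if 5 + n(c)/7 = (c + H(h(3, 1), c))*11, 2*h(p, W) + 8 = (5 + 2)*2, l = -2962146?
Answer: -2937926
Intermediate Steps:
h(p, W) = 3 (h(p, W) = -4 + ((5 + 2)*2)/2 = -4 + (7*2)/2 = -4 + (½)*14 = -4 + 7 = 3)
n(c) = -112 + 77*c (n(c) = -35 + 7*((c - 1)*11) = -35 + 7*((-1 + c)*11) = -35 + 7*(-11 + 11*c) = -35 + (-77 + 77*c) = -112 + 77*c)
n(316) + l = (-112 + 77*316) - 2962146 = (-112 + 24332) - 2962146 = 24220 - 2962146 = -2937926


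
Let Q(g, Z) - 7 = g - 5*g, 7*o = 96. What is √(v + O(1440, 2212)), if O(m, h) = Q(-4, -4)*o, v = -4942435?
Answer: I*√242163859/7 ≈ 2223.1*I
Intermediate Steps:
o = 96/7 (o = (⅐)*96 = 96/7 ≈ 13.714)
Q(g, Z) = 7 - 4*g (Q(g, Z) = 7 + (g - 5*g) = 7 - 4*g)
O(m, h) = 2208/7 (O(m, h) = (7 - 4*(-4))*(96/7) = (7 + 16)*(96/7) = 23*(96/7) = 2208/7)
√(v + O(1440, 2212)) = √(-4942435 + 2208/7) = √(-34594837/7) = I*√242163859/7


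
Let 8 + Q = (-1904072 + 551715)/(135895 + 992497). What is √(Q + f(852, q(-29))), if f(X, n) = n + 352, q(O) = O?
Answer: √99888397616054/564196 ≈ 17.714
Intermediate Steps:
Q = -10379493/1128392 (Q = -8 + (-1904072 + 551715)/(135895 + 992497) = -8 - 1352357/1128392 = -10379493/1128392 ≈ -9.1985)
f(X, n) = 352 + n
√(Q + f(852, q(-29))) = √(-10379493/1128392 + (352 - 29)) = √(-10379493/1128392 + 323) = √(354091123/1128392) = √99888397616054/564196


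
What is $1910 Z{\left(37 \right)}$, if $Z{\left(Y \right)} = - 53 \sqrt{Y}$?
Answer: $- 101230 \sqrt{37} \approx -6.1576 \cdot 10^{5}$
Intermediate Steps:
$1910 Z{\left(37 \right)} = 1910 \left(- 53 \sqrt{37}\right) = - 101230 \sqrt{37}$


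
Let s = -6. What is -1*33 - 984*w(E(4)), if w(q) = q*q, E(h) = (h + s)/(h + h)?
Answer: -189/2 ≈ -94.500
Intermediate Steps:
E(h) = (-6 + h)/(2*h) (E(h) = (h - 6)/(h + h) = (-6 + h)/((2*h)) = (-6 + h)*(1/(2*h)) = (-6 + h)/(2*h))
w(q) = q²
-1*33 - 984*w(E(4)) = -1*33 - 984*(-6 + 4)²/64 = -33 - 984*((½)*(¼)*(-2))² = -33 - 984*(-¼)² = -33 - 984*1/16 = -33 - 123/2 = -189/2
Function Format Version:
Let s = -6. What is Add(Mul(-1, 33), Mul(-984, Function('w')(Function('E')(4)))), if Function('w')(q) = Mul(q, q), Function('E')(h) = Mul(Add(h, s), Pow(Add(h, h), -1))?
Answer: Rational(-189, 2) ≈ -94.500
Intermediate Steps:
Function('E')(h) = Mul(Rational(1, 2), Pow(h, -1), Add(-6, h)) (Function('E')(h) = Mul(Add(h, -6), Pow(Add(h, h), -1)) = Mul(Add(-6, h), Pow(Mul(2, h), -1)) = Mul(Add(-6, h), Mul(Rational(1, 2), Pow(h, -1))) = Mul(Rational(1, 2), Pow(h, -1), Add(-6, h)))
Function('w')(q) = Pow(q, 2)
Add(Mul(-1, 33), Mul(-984, Function('w')(Function('E')(4)))) = Add(Mul(-1, 33), Mul(-984, Pow(Mul(Rational(1, 2), Pow(4, -1), Add(-6, 4)), 2))) = Add(-33, Mul(-984, Pow(Mul(Rational(1, 2), Rational(1, 4), -2), 2))) = Add(-33, Mul(-984, Pow(Rational(-1, 4), 2))) = Add(-33, Mul(-984, Rational(1, 16))) = Add(-33, Rational(-123, 2)) = Rational(-189, 2)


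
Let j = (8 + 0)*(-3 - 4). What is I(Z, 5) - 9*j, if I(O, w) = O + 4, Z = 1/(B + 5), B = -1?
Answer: 2033/4 ≈ 508.25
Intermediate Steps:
Z = 1/4 (Z = 1/(-1 + 5) = 1/4 ≈ 0.25000)
I(O, w) = 4 + O
j = -56 (j = 8*(-7) = -56)
I(Z, 5) - 9*j = (4 + 1/4) - 9*(-56) = 17/4 + 504 = 2033/4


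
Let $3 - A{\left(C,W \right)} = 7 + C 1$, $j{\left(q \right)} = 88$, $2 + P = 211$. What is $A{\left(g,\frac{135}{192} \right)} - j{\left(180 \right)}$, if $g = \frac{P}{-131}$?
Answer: $- \frac{11843}{131} \approx -90.405$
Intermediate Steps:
$P = 209$ ($P = -2 + 211 = 209$)
$g = - \frac{209}{131}$ ($g = \frac{209}{-131} = 209 \left(- \frac{1}{131}\right) = - \frac{209}{131} \approx -1.5954$)
$A{\left(C,W \right)} = -4 - C$ ($A{\left(C,W \right)} = 3 - \left(7 + C 1\right) = 3 - \left(7 + C\right) = -4 - C$)
$A{\left(g,\frac{135}{192} \right)} - j{\left(180 \right)} = \left(-4 - - \frac{209}{131}\right) - 88 = \left(-4 + \frac{209}{131}\right) - 88 = - \frac{315}{131} - 88 = - \frac{11843}{131}$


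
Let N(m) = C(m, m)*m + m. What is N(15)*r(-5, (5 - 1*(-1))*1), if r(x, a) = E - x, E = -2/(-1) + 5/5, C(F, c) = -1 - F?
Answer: -1800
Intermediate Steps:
N(m) = m + m*(-1 - m) (N(m) = (-1 - m)*m + m = m*(-1 - m) + m = m + m*(-1 - m))
E = 3 (E = -2*(-1) + 5*(⅕) = 2 + 1 = 3)
r(x, a) = 3 - x
N(15)*r(-5, (5 - 1*(-1))*1) = (-1*15²)*(3 - 1*(-5)) = (-1*225)*(3 + 5) = -225*8 = -1800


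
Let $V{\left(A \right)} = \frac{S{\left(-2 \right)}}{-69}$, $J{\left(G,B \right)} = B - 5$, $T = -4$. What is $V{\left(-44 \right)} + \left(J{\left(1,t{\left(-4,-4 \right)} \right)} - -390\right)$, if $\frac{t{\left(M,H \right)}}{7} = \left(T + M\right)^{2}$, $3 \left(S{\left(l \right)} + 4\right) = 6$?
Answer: $\frac{57479}{69} \approx 833.03$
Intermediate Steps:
$S{\left(l \right)} = -2$ ($S{\left(l \right)} = -4 + \frac{1}{3} \cdot 6 = -4 + 2 = -2$)
$t{\left(M,H \right)} = 7 \left(-4 + M\right)^{2}$
$J{\left(G,B \right)} = -5 + B$
$V{\left(A \right)} = \frac{2}{69}$ ($V{\left(A \right)} = - \frac{2}{-69} = \left(-2\right) \left(- \frac{1}{69}\right) = \frac{2}{69}$)
$V{\left(-44 \right)} + \left(J{\left(1,t{\left(-4,-4 \right)} \right)} - -390\right) = \frac{2}{69} - \left(-385 - 7 \left(-4 - 4\right)^{2}\right) = \frac{2}{69} + \left(\left(-5 + 7 \left(-8\right)^{2}\right) + 390\right) = \frac{2}{69} + \left(\left(-5 + 7 \cdot 64\right) + 390\right) = \frac{2}{69} + \left(\left(-5 + 448\right) + 390\right) = \frac{2}{69} + \left(443 + 390\right) = \frac{2}{69} + 833 = \frac{57479}{69}$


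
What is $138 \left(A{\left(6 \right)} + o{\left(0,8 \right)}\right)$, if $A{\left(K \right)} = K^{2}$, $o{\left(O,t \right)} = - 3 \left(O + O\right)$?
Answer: $4968$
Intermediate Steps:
$o{\left(O,t \right)} = - 6 O$ ($o{\left(O,t \right)} = - 3 \cdot 2 O = - 6 O$)
$138 \left(A{\left(6 \right)} + o{\left(0,8 \right)}\right) = 138 \left(6^{2} - 0\right) = 138 \left(36 + 0\right) = 138 \cdot 36 = 4968$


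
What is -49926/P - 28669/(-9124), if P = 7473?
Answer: -1517493/428828 ≈ -3.5387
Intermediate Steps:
-49926/P - 28669/(-9124) = -49926/7473 - 28669/(-9124) = -49926*1/7473 - 28669*(-1/9124) = -314/47 + 28669/9124 = -1517493/428828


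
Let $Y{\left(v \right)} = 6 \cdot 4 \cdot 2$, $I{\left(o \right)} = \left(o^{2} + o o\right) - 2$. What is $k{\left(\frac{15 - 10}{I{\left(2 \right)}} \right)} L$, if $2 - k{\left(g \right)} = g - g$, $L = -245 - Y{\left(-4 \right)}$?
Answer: $-586$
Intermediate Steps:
$I{\left(o \right)} = -2 + 2 o^{2}$ ($I{\left(o \right)} = \left(o^{2} + o^{2}\right) - 2 = 2 o^{2} - 2 = -2 + 2 o^{2}$)
$Y{\left(v \right)} = 48$ ($Y{\left(v \right)} = 24 \cdot 2 = 48$)
$L = -293$ ($L = -245 - 48 = -293$)
$k{\left(g \right)} = 2$ ($k{\left(g \right)} = 2 - \left(g - g\right) = 2 - 0 = 2 + 0 = 2$)
$k{\left(\frac{15 - 10}{I{\left(2 \right)}} \right)} L = 2 \left(-293\right) = -586$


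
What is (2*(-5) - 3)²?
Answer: 169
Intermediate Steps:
(2*(-5) - 3)² = (-10 - 3)² = (-13)² = 169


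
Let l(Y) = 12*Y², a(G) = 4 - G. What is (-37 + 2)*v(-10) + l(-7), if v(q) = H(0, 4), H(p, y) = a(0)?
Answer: 448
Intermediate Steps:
H(p, y) = 4 (H(p, y) = 4 - 1*0 = 4 + 0 = 4)
v(q) = 4
(-37 + 2)*v(-10) + l(-7) = (-37 + 2)*4 + 12*(-7)² = -35*4 + 12*49 = -140 + 588 = 448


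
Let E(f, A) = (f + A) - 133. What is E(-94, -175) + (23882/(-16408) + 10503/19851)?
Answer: -21873210329/54285868 ≈ -402.93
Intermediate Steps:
E(f, A) = -133 + A + f (E(f, A) = (A + f) - 133 = -133 + A + f)
E(-94, -175) + (23882/(-16408) + 10503/19851) = (-133 - 175 - 94) + (23882/(-16408) + 10503/19851) = -402 + (23882*(-1/16408) + 10503*(1/19851)) = -402 + (-11941/8204 + 3501/6617) = -402 - 50291393/54285868 = -21873210329/54285868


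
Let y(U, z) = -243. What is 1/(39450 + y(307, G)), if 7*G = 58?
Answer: 1/39207 ≈ 2.5506e-5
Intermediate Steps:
G = 58/7 (G = (⅐)*58 = 58/7 ≈ 8.2857)
1/(39450 + y(307, G)) = 1/(39450 - 243) = 1/39207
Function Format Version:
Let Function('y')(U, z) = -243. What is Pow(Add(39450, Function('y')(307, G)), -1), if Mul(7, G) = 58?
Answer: Rational(1, 39207) ≈ 2.5506e-5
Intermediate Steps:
G = Rational(58, 7) (G = Mul(Rational(1, 7), 58) = Rational(58, 7) ≈ 8.2857)
Pow(Add(39450, Function('y')(307, G)), -1) = Pow(Add(39450, -243), -1) = Pow(39207, -1) = Rational(1, 39207)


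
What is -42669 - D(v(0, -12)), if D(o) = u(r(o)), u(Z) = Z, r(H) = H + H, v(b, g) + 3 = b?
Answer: -42663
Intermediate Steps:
v(b, g) = -3 + b
r(H) = 2*H
D(o) = 2*o
-42669 - D(v(0, -12)) = -42669 - 2*(-3 + 0) = -42669 - 2*(-3) = -42669 - 1*(-6) = -42669 + 6 = -42663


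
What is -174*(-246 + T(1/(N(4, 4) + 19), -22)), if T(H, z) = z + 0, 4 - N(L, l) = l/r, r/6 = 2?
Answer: 46632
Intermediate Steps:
r = 12 (r = 6*2 = 12)
N(L, l) = 4 - l/12
T(H, z) = z
-174*(-246 + T(1/(N(4, 4) + 19), -22)) = -174*(-246 - 22) = -174*(-268) = 46632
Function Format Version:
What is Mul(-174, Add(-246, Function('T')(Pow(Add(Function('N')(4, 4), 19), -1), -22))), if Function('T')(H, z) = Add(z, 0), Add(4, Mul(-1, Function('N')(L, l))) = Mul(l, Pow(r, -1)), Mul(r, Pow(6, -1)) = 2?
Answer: 46632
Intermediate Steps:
r = 12 (r = Mul(6, 2) = 12)
Function('N')(L, l) = Add(4, Mul(Rational(-1, 12), l)) (Function('N')(L, l) = Add(4, Mul(-1, Mul(l, Pow(12, -1)))) = Add(4, Mul(-1, Mul(l, Rational(1, 12)))) = Add(4, Mul(-1, Mul(Rational(1, 12), l))) = Add(4, Mul(Rational(-1, 12), l)))
Function('T')(H, z) = z
Mul(-174, Add(-246, Function('T')(Pow(Add(Function('N')(4, 4), 19), -1), -22))) = Mul(-174, Add(-246, -22)) = Mul(-174, -268) = 46632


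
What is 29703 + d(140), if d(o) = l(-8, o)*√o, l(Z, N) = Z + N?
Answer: 29703 + 264*√35 ≈ 31265.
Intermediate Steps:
l(Z, N) = N + Z
d(o) = √o*(-8 + o) (d(o) = (o - 8)*√o = (-8 + o)*√o = √o*(-8 + o))
29703 + d(140) = 29703 + √140*(-8 + 140) = 29703 + (2*√35)*132 = 29703 + 264*√35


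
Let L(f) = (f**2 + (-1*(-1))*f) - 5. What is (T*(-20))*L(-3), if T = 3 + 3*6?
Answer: -420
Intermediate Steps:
T = 21 (T = 3 + 18 = 21)
L(f) = -5 + f + f**2 (L(f) = (f**2 + 1*f) - 5 = (f**2 + f) - 5 = (f + f**2) - 5 = -5 + f + f**2)
(T*(-20))*L(-3) = (21*(-20))*(-5 - 3 + (-3)**2) = -420*(-5 - 3 + 9) = -420*1 = -420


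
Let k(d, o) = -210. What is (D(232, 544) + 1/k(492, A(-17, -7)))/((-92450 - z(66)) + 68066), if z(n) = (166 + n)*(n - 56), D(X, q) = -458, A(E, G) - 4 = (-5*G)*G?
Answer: 96181/5607840 ≈ 0.017151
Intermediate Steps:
A(E, G) = 4 - 5*G**2 (A(E, G) = 4 + (-5*G)*G = 4 - 5*G**2)
z(n) = (-56 + n)*(166 + n) (z(n) = (166 + n)*(-56 + n) = (-56 + n)*(166 + n))
(D(232, 544) + 1/k(492, A(-17, -7)))/((-92450 - z(66)) + 68066) = (-458 + 1/(-210))/((-92450 - (-9296 + 66**2 + 110*66)) + 68066) = (-458 - 1/210)/((-92450 - (-9296 + 4356 + 7260)) + 68066) = -96181/(210*((-92450 - 1*2320) + 68066)) = -96181/(210*((-92450 - 2320) + 68066)) = -96181/(210*(-94770 + 68066)) = -96181/210/(-26704) = -96181/210*(-1/26704) = 96181/5607840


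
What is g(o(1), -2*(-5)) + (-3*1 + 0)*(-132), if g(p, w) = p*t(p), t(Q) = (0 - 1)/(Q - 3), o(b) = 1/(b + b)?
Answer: 1981/5 ≈ 396.20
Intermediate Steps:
o(b) = 1/(2*b)
t(Q) = -1/(-3 + Q)
g(p, w) = -p/(-3 + p) (g(p, w) = p*(-1/(-3 + p)) = -p/(-3 + p))
g(o(1), -2*(-5)) + (-3*1 + 0)*(-132) = -(½)/1/(-3 + (½)/1) + (-3*1 + 0)*(-132) = -(½)*1/(-3 + (½)*1) + (-3 + 0)*(-132) = -1*½/(-3 + ½) - 3*(-132) = -1*½/(-5/2) + 396 = -1*½*(-⅖) + 396 = ⅕ + 396 = 1981/5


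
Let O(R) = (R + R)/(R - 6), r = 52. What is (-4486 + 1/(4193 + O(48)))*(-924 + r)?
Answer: 114877589560/29367 ≈ 3.9118e+6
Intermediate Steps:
O(R) = 2*R/(-6 + R) (O(R) = (2*R)/(-6 + R) = 2*R/(-6 + R))
(-4486 + 1/(4193 + O(48)))*(-924 + r) = (-4486 + 1/(4193 + 2*48/(-6 + 48)))*(-924 + 52) = (-4486 + 1/(4193 + 2*48/42))*(-872) = (-4486 + 1/(4193 + 2*48*(1/42)))*(-872) = (-4486 + 1/(4193 + 16/7))*(-872) = (-4486 + 1/(29367/7))*(-872) = (-4486 + 7/29367)*(-872) = -131740355/29367*(-872) = 114877589560/29367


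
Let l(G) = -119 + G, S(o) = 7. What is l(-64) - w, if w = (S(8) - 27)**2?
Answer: -583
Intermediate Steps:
w = 400 (w = (7 - 27)**2 = (-20)**2 = 400)
l(-64) - w = (-119 - 64) - 1*400 = -183 - 400 = -583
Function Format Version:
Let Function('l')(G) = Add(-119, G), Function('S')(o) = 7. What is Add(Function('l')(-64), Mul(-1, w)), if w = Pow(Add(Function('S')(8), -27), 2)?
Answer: -583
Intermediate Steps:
w = 400 (w = Pow(Add(7, -27), 2) = Pow(-20, 2) = 400)
Add(Function('l')(-64), Mul(-1, w)) = Add(Add(-119, -64), Mul(-1, 400)) = Add(-183, -400) = -583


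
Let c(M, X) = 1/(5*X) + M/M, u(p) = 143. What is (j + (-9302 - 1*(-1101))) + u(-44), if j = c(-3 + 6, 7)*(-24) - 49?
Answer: -284609/35 ≈ -8131.7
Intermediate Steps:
c(M, X) = 1 + 1/(5*X) (c(M, X) = 1/(5*X) + 1 = 1 + 1/(5*X))
j = -2579/35 (j = ((⅕ + 7)/7)*(-24) - 49 = ((⅐)*(36/5))*(-24) - 49 = (36/35)*(-24) - 49 = -864/35 - 49 = -2579/35 ≈ -73.686)
(j + (-9302 - 1*(-1101))) + u(-44) = (-2579/35 + (-9302 - 1*(-1101))) + 143 = (-2579/35 + (-9302 + 1101)) + 143 = (-2579/35 - 8201) + 143 = -289614/35 + 143 = -284609/35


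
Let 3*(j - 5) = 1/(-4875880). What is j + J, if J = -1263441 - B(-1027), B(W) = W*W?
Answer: -33909283080601/14627640 ≈ -2.3182e+6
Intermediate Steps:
B(W) = W²
j = 73138199/14627640 (j = 5 + (⅓)/(-4875880) = 5 + (⅓)*(-1/4875880) = 5 - 1/14627640 = 73138199/14627640 ≈ 5.0000)
J = -2318170 (J = -1263441 - 1*(-1027)² = -1263441 - 1*1054729 = -1263441 - 1054729 = -2318170)
j + J = 73138199/14627640 - 2318170 = -33909283080601/14627640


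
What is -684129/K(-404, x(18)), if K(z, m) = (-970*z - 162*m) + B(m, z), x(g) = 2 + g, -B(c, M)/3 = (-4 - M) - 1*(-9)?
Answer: -684129/387413 ≈ -1.7659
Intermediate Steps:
B(c, M) = -15 + 3*M (B(c, M) = -3*((-4 - M) - 1*(-9)) = -3*((-4 - M) + 9) = -3*(5 - M) = -15 + 3*M)
K(z, m) = -15 - 967*z - 162*m (K(z, m) = (-970*z - 162*m) + (-15 + 3*z) = -15 - 967*z - 162*m)
-684129/K(-404, x(18)) = -684129/(-15 - 967*(-404) - 162*(2 + 18)) = -684129/(-15 + 390668 - 162*20) = -684129/(-15 + 390668 - 3240) = -684129/387413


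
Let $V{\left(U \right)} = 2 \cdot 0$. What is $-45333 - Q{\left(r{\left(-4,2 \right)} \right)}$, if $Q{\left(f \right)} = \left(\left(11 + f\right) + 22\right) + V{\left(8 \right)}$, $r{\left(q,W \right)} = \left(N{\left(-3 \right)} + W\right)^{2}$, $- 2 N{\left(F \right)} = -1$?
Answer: $- \frac{181489}{4} \approx -45372.0$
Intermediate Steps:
$V{\left(U \right)} = 0$
$N{\left(F \right)} = \frac{1}{2}$ ($N{\left(F \right)} = \left(- \frac{1}{2}\right) \left(-1\right) = \frac{1}{2}$)
$r{\left(q,W \right)} = \left(\frac{1}{2} + W\right)^{2}$
$Q{\left(f \right)} = 33 + f$ ($Q{\left(f \right)} = \left(\left(11 + f\right) + 22\right) + 0 = \left(33 + f\right) + 0 = 33 + f$)
$-45333 - Q{\left(r{\left(-4,2 \right)} \right)} = -45333 - \left(33 + \frac{\left(1 + 2 \cdot 2\right)^{2}}{4}\right) = -45333 - \left(33 + \frac{\left(1 + 4\right)^{2}}{4}\right) = -45333 - \left(33 + \frac{5^{2}}{4}\right) = -45333 - \left(33 + \frac{1}{4} \cdot 25\right) = -45333 - \left(33 + \frac{25}{4}\right) = -45333 - \frac{157}{4} = - \frac{181489}{4}$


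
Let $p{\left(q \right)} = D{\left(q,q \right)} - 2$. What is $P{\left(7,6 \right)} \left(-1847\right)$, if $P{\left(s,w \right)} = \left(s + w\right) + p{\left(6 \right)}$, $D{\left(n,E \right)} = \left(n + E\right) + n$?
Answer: $-53563$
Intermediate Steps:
$D{\left(n,E \right)} = E + 2 n$ ($D{\left(n,E \right)} = \left(E + n\right) + n = E + 2 n$)
$p{\left(q \right)} = -2 + 3 q$ ($p{\left(q \right)} = \left(q + 2 q\right) - 2 = 3 q - 2 = -2 + 3 q$)
$P{\left(s,w \right)} = 16 + s + w$ ($P{\left(s,w \right)} = \left(s + w\right) + \left(-2 + 3 \cdot 6\right) = \left(s + w\right) + \left(-2 + 18\right) = \left(s + w\right) + 16 = 16 + s + w$)
$P{\left(7,6 \right)} \left(-1847\right) = \left(16 + 7 + 6\right) \left(-1847\right) = 29 \left(-1847\right) = -53563$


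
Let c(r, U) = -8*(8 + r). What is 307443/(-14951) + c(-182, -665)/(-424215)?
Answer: -43480914679/2114146155 ≈ -20.567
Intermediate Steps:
c(r, U) = -64 - 8*r
307443/(-14951) + c(-182, -665)/(-424215) = 307443/(-14951) + (-64 - 8*(-182))/(-424215) = 307443*(-1/14951) + (-64 + 1456)*(-1/424215) = -307443/14951 + 1392*(-1/424215) = -307443/14951 - 464/141405 = -43480914679/2114146155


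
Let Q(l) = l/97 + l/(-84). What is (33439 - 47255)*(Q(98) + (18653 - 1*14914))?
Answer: -15031856356/291 ≈ -5.1656e+7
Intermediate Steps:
Q(l) = -13*l/8148 (Q(l) = l*(1/97) + l*(-1/84) = l/97 - l/84 = -13*l/8148)
(33439 - 47255)*(Q(98) + (18653 - 1*14914)) = (33439 - 47255)*(-13/8148*98 + (18653 - 1*14914)) = -13816*(-91/582 + (18653 - 14914)) = -13816*(-91/582 + 3739) = -13816*2176007/582 = -15031856356/291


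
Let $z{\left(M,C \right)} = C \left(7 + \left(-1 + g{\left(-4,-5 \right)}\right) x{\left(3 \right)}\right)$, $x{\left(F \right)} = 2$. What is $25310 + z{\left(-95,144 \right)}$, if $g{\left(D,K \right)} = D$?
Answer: $24878$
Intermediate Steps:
$z{\left(M,C \right)} = - 3 C$ ($z{\left(M,C \right)} = C \left(7 + \left(-1 - 4\right) 2\right) = C \left(7 - 10\right) = C \left(-3\right) = - 3 C$)
$25310 + z{\left(-95,144 \right)} = 25310 - 432 = 24878$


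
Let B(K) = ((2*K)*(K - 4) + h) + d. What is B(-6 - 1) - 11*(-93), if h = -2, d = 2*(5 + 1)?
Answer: 1187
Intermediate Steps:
d = 12 (d = 2*6 = 12)
B(K) = 10 + 2*K*(-4 + K) (B(K) = ((2*K)*(K - 4) - 2) + 12 = ((2*K)*(-4 + K) - 2) + 12 = (2*K*(-4 + K) - 2) + 12 = (-2 + 2*K*(-4 + K)) + 12 = 10 + 2*K*(-4 + K))
B(-6 - 1) - 11*(-93) = (10 - 8*(-6 - 1) + 2*(-6 - 1)²) - 11*(-93) = (10 - 8*(-7) + 2*(-7)²) + 1023 = (10 + 56 + 2*49) + 1023 = (10 + 56 + 98) + 1023 = 164 + 1023 = 1187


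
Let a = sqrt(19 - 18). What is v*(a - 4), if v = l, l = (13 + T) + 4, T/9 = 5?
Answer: -186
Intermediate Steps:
T = 45 (T = 9*5 = 45)
l = 62 (l = (13 + 45) + 4 = 58 + 4 = 62)
v = 62
a = 1 (a = sqrt(1) = 1)
v*(a - 4) = 62*(1 - 4) = 62*(-3) = -186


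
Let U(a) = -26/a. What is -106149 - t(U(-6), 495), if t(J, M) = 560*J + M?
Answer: -327212/3 ≈ -1.0907e+5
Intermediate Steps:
t(J, M) = M + 560*J
-106149 - t(U(-6), 495) = -106149 - (495 + 560*(-26/(-6))) = -106149 - (495 + 560*(-26*(-⅙))) = -106149 - (495 + 560*(13/3)) = -106149 - (495 + 7280/3) = -106149 - 1*8765/3 = -106149 - 8765/3 = -327212/3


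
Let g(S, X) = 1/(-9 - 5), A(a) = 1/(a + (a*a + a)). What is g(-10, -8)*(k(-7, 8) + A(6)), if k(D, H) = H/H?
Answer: -7/96 ≈ -0.072917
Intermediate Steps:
k(D, H) = 1
A(a) = 1/(a² + 2*a) (A(a) = 1/(a + (a² + a)) = 1/(a + (a + a²)) = 1/(a² + 2*a))
g(S, X) = -1/14 (g(S, X) = 1/(-14) = -1/14)
g(-10, -8)*(k(-7, 8) + A(6)) = -(1 + 1/(6*(2 + 6)))/14 = -(1 + (⅙)/8)/14 = -(1 + (⅙)*(⅛))/14 = -(1 + 1/48)/14 = -1/14*49/48 = -7/96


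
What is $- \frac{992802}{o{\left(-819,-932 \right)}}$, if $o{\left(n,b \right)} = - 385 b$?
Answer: $- \frac{496401}{179410} \approx -2.7669$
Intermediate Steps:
$- \frac{992802}{o{\left(-819,-932 \right)}} = - \frac{992802}{\left(-385\right) \left(-932\right)} = - \frac{992802}{358820} = \left(-992802\right) \frac{1}{358820} = - \frac{496401}{179410}$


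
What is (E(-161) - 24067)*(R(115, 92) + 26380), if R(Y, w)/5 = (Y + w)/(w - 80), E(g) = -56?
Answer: -2553781395/4 ≈ -6.3845e+8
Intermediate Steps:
R(Y, w) = 5*(Y + w)/(-80 + w) (R(Y, w) = 5*((Y + w)/(w - 80)) = 5*((Y + w)/(-80 + w)) = 5*(Y + w)/(-80 + w))
(E(-161) - 24067)*(R(115, 92) + 26380) = (-56 - 24067)*(5*(115 + 92)/(-80 + 92) + 26380) = -24123*(5*207/12 + 26380) = -24123*(5*(1/12)*207 + 26380) = -24123*(345/4 + 26380) = -24123*105865/4 = -2553781395/4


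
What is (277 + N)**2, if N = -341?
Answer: 4096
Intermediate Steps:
(277 + N)**2 = (277 - 341)**2 = (-64)**2 = 4096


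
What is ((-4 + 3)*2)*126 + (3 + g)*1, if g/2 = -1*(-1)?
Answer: -247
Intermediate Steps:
g = 2 (g = 2*(-1*(-1)) = 2*1 = 2)
((-4 + 3)*2)*126 + (3 + g)*1 = ((-4 + 3)*2)*126 + (3 + 2)*1 = -1*2*126 + 5*1 = -2*126 + 5 = -252 + 5 = -247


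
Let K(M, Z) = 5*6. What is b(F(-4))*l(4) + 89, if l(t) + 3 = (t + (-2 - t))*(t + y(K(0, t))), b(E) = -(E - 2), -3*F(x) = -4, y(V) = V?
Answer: 125/3 ≈ 41.667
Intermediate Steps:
K(M, Z) = 30
F(x) = 4/3 (F(x) = -⅓*(-4) = 4/3)
b(E) = 2 - E (b(E) = -(-2 + E) = 2 - E)
l(t) = -63 - 2*t (l(t) = -3 + (t + (-2 - t))*(t + 30) = -3 - 2*(30 + t) = -3 + (-60 - 2*t) = -63 - 2*t)
b(F(-4))*l(4) + 89 = (2 - 1*4/3)*(-63 - 2*4) + 89 = (2 - 4/3)*(-63 - 8) + 89 = (⅔)*(-71) + 89 = -142/3 + 89 = 125/3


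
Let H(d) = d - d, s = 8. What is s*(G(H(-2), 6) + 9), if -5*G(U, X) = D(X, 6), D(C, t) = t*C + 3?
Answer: 48/5 ≈ 9.6000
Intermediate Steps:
D(C, t) = 3 + C*t (D(C, t) = C*t + 3 = 3 + C*t)
H(d) = 0
G(U, X) = -⅗ - 6*X/5 (G(U, X) = -(3 + X*6)/5 = -(3 + 6*X)/5 = -⅗ - 6*X/5)
s*(G(H(-2), 6) + 9) = 8*((-⅗ - 6/5*6) + 9) = 8*((-⅗ - 36/5) + 9) = 8*(-39/5 + 9) = 8*(6/5) = 48/5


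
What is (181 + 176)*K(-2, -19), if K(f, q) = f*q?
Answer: 13566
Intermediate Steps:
(181 + 176)*K(-2, -19) = (181 + 176)*(-2*(-19)) = 357*38 = 13566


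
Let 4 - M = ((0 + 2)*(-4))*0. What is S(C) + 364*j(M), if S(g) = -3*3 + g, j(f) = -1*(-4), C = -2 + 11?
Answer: 1456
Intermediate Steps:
M = 4 (M = 4 - (0 + 2)*(-4)*0 = 4 - 2*(-4)*0 = 4 - (-8)*0 = 4 - 1*0 = 4 + 0 = 4)
C = 9
j(f) = 4
S(g) = -9 + g
S(C) + 364*j(M) = (-9 + 9) + 364*4 = 0 + 1456 = 1456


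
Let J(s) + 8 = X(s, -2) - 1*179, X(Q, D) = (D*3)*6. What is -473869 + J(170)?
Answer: -474092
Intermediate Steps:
X(Q, D) = 18*D (X(Q, D) = (3*D)*6 = 18*D)
J(s) = -223 (J(s) = -8 + (18*(-2) - 1*179) = -8 + (-36 - 179) = -8 - 215 = -223)
-473869 + J(170) = -473869 - 223 = -474092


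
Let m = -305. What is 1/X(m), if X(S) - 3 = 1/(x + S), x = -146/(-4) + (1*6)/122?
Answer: 32751/98131 ≈ 0.33375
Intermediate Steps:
x = 4459/122 (x = -146*(-¼) + 6*(1/122) = 73/2 + 3/61 = 4459/122 ≈ 36.549)
X(S) = 3 + 1/(4459/122 + S)
1/X(m) = 1/((13499 + 366*(-305))/(4459 + 122*(-305))) = 1/((13499 - 111630)/(4459 - 37210)) = 1/(-98131/(-32751)) = 1/(-1/32751*(-98131)) = 1/(98131/32751) = 32751/98131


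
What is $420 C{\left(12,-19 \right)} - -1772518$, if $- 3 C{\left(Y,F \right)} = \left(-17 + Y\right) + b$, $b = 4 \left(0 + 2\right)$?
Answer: $1772098$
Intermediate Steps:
$b = 8$ ($b = 4 \cdot 2 = 8$)
$C{\left(Y,F \right)} = 3 - \frac{Y}{3}$ ($C{\left(Y,F \right)} = - \frac{\left(-17 + Y\right) + 8}{3} = - \frac{-9 + Y}{3} = 3 - \frac{Y}{3}$)
$420 C{\left(12,-19 \right)} - -1772518 = 420 \left(3 - 4\right) - -1772518 = 420 \left(3 - 4\right) + 1772518 = 420 \left(-1\right) + 1772518 = -420 + 1772518 = 1772098$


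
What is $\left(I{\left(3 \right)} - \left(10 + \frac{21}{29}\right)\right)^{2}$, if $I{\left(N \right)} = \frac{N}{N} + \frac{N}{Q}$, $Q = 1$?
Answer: $\frac{38025}{841} \approx 45.214$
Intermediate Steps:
$I{\left(N \right)} = 1 + N$ ($I{\left(N \right)} = \frac{N}{N} + \frac{N}{1} = 1 + N 1 = 1 + N$)
$\left(I{\left(3 \right)} - \left(10 + \frac{21}{29}\right)\right)^{2} = \left(\left(1 + 3\right) - \left(10 + \frac{21}{29}\right)\right)^{2} = \left(4 + \left(\left(5 + 21 \left(- \frac{1}{29}\right)\right) - 15\right)\right)^{2} = \left(4 + \left(\left(5 - \frac{21}{29}\right) - 15\right)\right)^{2} = \left(4 + \left(\frac{124}{29} - 15\right)\right)^{2} = \left(4 - \frac{311}{29}\right)^{2} = \left(- \frac{195}{29}\right)^{2} = \frac{38025}{841}$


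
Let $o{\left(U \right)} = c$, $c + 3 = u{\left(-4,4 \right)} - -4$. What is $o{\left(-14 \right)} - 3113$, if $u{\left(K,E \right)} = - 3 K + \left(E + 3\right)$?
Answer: $-3093$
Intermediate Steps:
$u{\left(K,E \right)} = 3 + E - 3 K$ ($u{\left(K,E \right)} = - 3 K + \left(3 + E\right) = 3 + E - 3 K$)
$c = 20$ ($c = -3 + \left(\left(3 + 4 - -12\right) - -4\right) = -3 + \left(\left(3 + 4 + 12\right) + 4\right) = -3 + \left(19 + 4\right) = -3 + 23 = 20$)
$o{\left(U \right)} = 20$
$o{\left(-14 \right)} - 3113 = 20 - 3113 = -3093$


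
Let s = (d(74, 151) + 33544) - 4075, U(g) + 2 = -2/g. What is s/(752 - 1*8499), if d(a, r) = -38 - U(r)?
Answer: -4444385/1169797 ≈ -3.7993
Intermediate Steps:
U(g) = -2 - 2/g
d(a, r) = -36 + 2/r (d(a, r) = -38 - (-2 - 2/r) = -38 + (2 + 2/r) = -36 + 2/r)
s = 4444385/151 (s = ((-36 + 2/151) + 33544) - 4075 = (-5434/151 + 33544) - 4075 = 5059710/151 - 4075 = 4444385/151 ≈ 29433.)
s/(752 - 1*8499) = 4444385/(151*(752 - 1*8499)) = 4444385/(151*(752 - 8499)) = (4444385/151)/(-7747) = (4444385/151)*(-1/7747) = -4444385/1169797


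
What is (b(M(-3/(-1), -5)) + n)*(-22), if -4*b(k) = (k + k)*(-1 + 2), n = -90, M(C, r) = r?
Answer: 1925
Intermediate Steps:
b(k) = -k/2 (b(k) = -(k + k)*(-1 + 2)/4 = -2*k/4 = -k/2)
(b(M(-3/(-1), -5)) + n)*(-22) = (-½*(-5) - 90)*(-22) = (5/2 - 90)*(-22) = -175/2*(-22) = 1925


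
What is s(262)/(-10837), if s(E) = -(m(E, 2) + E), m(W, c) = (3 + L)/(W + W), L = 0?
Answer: 137291/5678588 ≈ 0.024177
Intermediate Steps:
m(W, c) = 3/(2*W) (m(W, c) = (3 + 0)/(W + W) = 3/((2*W)) = 3*(1/(2*W)) = 3/(2*W))
s(E) = -E - 3/(2*E) (s(E) = -(3/(2*E) + E) = -(E + 3/(2*E)) = -E - 3/(2*E))
s(262)/(-10837) = (-1*262 - 3/2/262)/(-10837) = (-262 - 3/2*1/262)*(-1/10837) = (-262 - 3/524)*(-1/10837) = -137291/524*(-1/10837) = 137291/5678588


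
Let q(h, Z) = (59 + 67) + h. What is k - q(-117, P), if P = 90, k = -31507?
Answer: -31516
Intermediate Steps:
q(h, Z) = 126 + h
k - q(-117, P) = -31507 - (126 - 117) = -31507 - 1*9 = -31507 - 9 = -31516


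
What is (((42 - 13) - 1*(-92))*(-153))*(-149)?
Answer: 2758437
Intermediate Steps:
(((42 - 13) - 1*(-92))*(-153))*(-149) = ((29 + 92)*(-153))*(-149) = (121*(-153))*(-149) = -18513*(-149) = 2758437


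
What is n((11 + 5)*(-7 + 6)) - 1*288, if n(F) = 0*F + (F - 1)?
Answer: -305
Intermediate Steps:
n(F) = -1 + F (n(F) = 0 + (-1 + F) = -1 + F)
n((11 + 5)*(-7 + 6)) - 1*288 = (-1 + (11 + 5)*(-7 + 6)) - 1*288 = (-1 + 16*(-1)) - 288 = (-1 - 16) - 288 = -17 - 288 = -305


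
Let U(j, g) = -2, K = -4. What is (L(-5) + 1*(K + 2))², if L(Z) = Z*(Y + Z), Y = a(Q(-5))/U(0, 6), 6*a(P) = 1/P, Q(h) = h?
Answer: 75625/144 ≈ 525.17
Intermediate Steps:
a(P) = 1/(6*P)
Y = 1/60 (Y = ((⅙)/(-5))/(-2) = ((⅙)*(-⅕))*(-½) = -1/30*(-½) = 1/60 ≈ 0.016667)
L(Z) = Z*(1/60 + Z)
(L(-5) + 1*(K + 2))² = (-5*(1/60 - 5) + 1*(-4 + 2))² = (-5*(-299/60) + 1*(-2))² = (299/12 - 2)² = (275/12)² = 75625/144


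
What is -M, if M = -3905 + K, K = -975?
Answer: 4880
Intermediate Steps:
M = -4880 (M = -3905 - 975 = -4880)
-M = -1*(-4880) = 4880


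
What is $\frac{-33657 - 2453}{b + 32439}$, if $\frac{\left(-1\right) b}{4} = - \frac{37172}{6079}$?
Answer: $- \frac{219512690}{197345369} \approx -1.1123$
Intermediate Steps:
$b = \frac{148688}{6079}$ ($b = - 4 \left(- \frac{37172}{6079}\right) = - 4 \left(\left(-37172\right) \frac{1}{6079}\right) = \left(-4\right) \left(- \frac{37172}{6079}\right) = \frac{148688}{6079} \approx 24.459$)
$\frac{-33657 - 2453}{b + 32439} = \frac{-33657 - 2453}{\frac{148688}{6079} + 32439} = - \frac{36110}{\frac{197345369}{6079}} = \left(-36110\right) \frac{6079}{197345369} = - \frac{219512690}{197345369}$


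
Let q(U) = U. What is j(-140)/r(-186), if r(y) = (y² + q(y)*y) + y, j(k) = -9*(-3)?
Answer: 9/23002 ≈ 0.00039127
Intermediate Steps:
j(k) = 27
r(y) = y + 2*y² (r(y) = (y² + y*y) + y = (y² + y²) + y = 2*y² + y = y + 2*y²)
j(-140)/r(-186) = 27/((-186*(1 + 2*(-186)))) = 27/((-186*(1 - 372))) = 27/((-186*(-371))) = 27/69006 = 27*(1/69006) = 9/23002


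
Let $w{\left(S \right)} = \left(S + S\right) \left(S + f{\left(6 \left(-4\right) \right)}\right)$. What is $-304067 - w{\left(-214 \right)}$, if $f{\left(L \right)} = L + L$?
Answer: $-416203$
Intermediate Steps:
$f{\left(L \right)} = 2 L$
$w{\left(S \right)} = 2 S \left(-48 + S\right)$ ($w{\left(S \right)} = \left(S + S\right) \left(S + 2 \cdot 6 \left(-4\right)\right) = 2 S \left(S + 2 \left(-24\right)\right) = 2 S \left(S - 48\right) = 2 S \left(-48 + S\right)$)
$-304067 - w{\left(-214 \right)} = -304067 - 2 \left(-214\right) \left(-48 - 214\right) = -304067 - 2 \left(-214\right) \left(-262\right) = -304067 - 112136 = -416203$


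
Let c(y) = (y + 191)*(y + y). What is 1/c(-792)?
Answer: 1/951984 ≈ 1.0504e-6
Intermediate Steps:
c(y) = 2*y*(191 + y) (c(y) = (191 + y)*(2*y) = 2*y*(191 + y))
1/c(-792) = 1/(2*(-792)*(191 - 792)) = 1/(2*(-792)*(-601)) = 1/951984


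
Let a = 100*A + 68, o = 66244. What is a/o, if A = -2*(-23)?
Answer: 1167/16561 ≈ 0.070467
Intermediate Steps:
A = 46
a = 4668 (a = 100*46 + 68 = 4600 + 68 = 4668)
a/o = 4668/66244 = 4668*(1/66244) = 1167/16561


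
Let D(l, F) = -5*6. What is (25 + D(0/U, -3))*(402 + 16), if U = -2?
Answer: -2090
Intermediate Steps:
D(l, F) = -30
(25 + D(0/U, -3))*(402 + 16) = (25 - 30)*(402 + 16) = -5*418 = -2090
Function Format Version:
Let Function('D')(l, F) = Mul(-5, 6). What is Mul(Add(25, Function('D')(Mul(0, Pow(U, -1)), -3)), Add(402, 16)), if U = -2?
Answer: -2090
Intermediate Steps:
Function('D')(l, F) = -30
Mul(Add(25, Function('D')(Mul(0, Pow(U, -1)), -3)), Add(402, 16)) = Mul(Add(25, -30), Add(402, 16)) = Mul(-5, 418) = -2090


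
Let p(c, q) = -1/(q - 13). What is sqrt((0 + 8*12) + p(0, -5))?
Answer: sqrt(3458)/6 ≈ 9.8008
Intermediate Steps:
p(c, q) = -1/(-13 + q)
sqrt((0 + 8*12) + p(0, -5)) = sqrt((0 + 8*12) - 1/(-13 - 5)) = sqrt((0 + 96) - 1/(-18)) = sqrt(96 - 1*(-1/18)) = sqrt(96 + 1/18) = sqrt(1729/18) = sqrt(3458)/6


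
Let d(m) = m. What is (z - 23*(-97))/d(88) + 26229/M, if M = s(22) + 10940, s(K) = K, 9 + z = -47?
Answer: 622631/22968 ≈ 27.109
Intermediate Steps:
z = -56 (z = -9 - 47 = -56)
M = 10962 (M = 22 + 10940 = 10962)
(z - 23*(-97))/d(88) + 26229/M = (-56 - 23*(-97))/88 + 26229/10962 = (-56 + 2231)*(1/88) + 26229*(1/10962) = 2175*(1/88) + 1249/522 = 2175/88 + 1249/522 = 622631/22968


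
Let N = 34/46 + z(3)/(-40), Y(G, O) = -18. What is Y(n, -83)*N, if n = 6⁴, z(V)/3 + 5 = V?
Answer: -3681/230 ≈ -16.004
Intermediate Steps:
z(V) = -15 + 3*V
n = 1296
N = 409/460 (N = 34/46 + (-15 + 3*3)/(-40) = 34*(1/46) + (-15 + 9)*(-1/40) = 17/23 - 6*(-1/40) = 17/23 + 3/20 = 409/460 ≈ 0.88913)
Y(n, -83)*N = -18*409/460 = -3681/230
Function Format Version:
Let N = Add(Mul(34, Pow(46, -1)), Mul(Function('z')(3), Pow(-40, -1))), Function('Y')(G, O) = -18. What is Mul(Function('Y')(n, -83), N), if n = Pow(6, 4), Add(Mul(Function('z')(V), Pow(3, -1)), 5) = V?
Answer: Rational(-3681, 230) ≈ -16.004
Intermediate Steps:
Function('z')(V) = Add(-15, Mul(3, V))
n = 1296
N = Rational(409, 460) (N = Add(Mul(34, Pow(46, -1)), Mul(Add(-15, Mul(3, 3)), Pow(-40, -1))) = Add(Mul(34, Rational(1, 46)), Mul(Add(-15, 9), Rational(-1, 40))) = Add(Rational(17, 23), Mul(-6, Rational(-1, 40))) = Add(Rational(17, 23), Rational(3, 20)) = Rational(409, 460) ≈ 0.88913)
Mul(Function('Y')(n, -83), N) = Mul(-18, Rational(409, 460)) = Rational(-3681, 230)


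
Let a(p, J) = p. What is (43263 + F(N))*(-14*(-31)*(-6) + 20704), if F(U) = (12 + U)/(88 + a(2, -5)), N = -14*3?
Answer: 2349162800/3 ≈ 7.8305e+8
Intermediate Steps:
N = -42
F(U) = 2/15 + U/90 (F(U) = (12 + U)/(88 + 2) = (12 + U)/90 = (12 + U)*(1/90) = 2/15 + U/90)
(43263 + F(N))*(-14*(-31)*(-6) + 20704) = (43263 + (2/15 + (1/90)*(-42)))*(-14*(-31)*(-6) + 20704) = (43263 + (2/15 - 7/15))*(434*(-6) + 20704) = (43263 - 1/3)*(-2604 + 20704) = (129788/3)*18100 = 2349162800/3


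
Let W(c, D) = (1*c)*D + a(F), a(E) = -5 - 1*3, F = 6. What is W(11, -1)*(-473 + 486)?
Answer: -247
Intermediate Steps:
a(E) = -8 (a(E) = -5 - 3 = -8)
W(c, D) = -8 + D*c (W(c, D) = (1*c)*D - 8 = c*D - 8 = D*c - 8 = -8 + D*c)
W(11, -1)*(-473 + 486) = (-8 - 1*11)*(-473 + 486) = (-8 - 11)*13 = -19*13 = -247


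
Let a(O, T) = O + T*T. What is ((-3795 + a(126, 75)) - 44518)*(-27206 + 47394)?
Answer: -859241656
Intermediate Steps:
a(O, T) = O + T**2
((-3795 + a(126, 75)) - 44518)*(-27206 + 47394) = ((-3795 + (126 + 75**2)) - 44518)*(-27206 + 47394) = ((-3795 + (126 + 5625)) - 44518)*20188 = ((-3795 + 5751) - 44518)*20188 = (1956 - 44518)*20188 = -42562*20188 = -859241656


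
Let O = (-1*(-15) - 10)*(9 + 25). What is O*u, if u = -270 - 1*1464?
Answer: -294780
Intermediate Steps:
O = 170 (O = (15 - 10)*34 = 5*34 = 170)
u = -1734 (u = -270 - 1464 = -1734)
O*u = 170*(-1734) = -294780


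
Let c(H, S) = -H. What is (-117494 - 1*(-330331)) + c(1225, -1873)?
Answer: 211612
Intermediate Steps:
(-117494 - 1*(-330331)) + c(1225, -1873) = (-117494 - 1*(-330331)) - 1*1225 = (-117494 + 330331) - 1225 = 212837 - 1225 = 211612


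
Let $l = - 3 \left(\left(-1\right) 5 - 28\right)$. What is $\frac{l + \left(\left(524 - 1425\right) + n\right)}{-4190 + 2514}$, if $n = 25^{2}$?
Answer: $\frac{177}{1676} \approx 0.10561$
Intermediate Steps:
$l = 99$ ($l = - 3 \left(-5 - 28\right) = \left(-3\right) \left(-33\right) = 99$)
$n = 625$
$\frac{l + \left(\left(524 - 1425\right) + n\right)}{-4190 + 2514} = \frac{99 + \left(\left(524 - 1425\right) + 625\right)}{-4190 + 2514} = \frac{99 + \left(-901 + 625\right)}{-1676} = \left(99 - 276\right) \left(- \frac{1}{1676}\right) = \left(-177\right) \left(- \frac{1}{1676}\right) = \frac{177}{1676}$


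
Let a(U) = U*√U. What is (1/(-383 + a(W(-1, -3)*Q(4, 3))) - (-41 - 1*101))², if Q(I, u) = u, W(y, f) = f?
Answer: 109547339654500/5433016681 + 565190271*I/10866033362 ≈ 20163.0 + 0.052014*I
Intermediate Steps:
a(U) = U^(3/2)
(1/(-383 + a(W(-1, -3)*Q(4, 3))) - (-41 - 1*101))² = (1/(-383 + (-3*3)^(3/2)) - (-41 - 1*101))² = (1/(-383 + (-9)^(3/2)) - (-41 - 101))² = (1/(-383 - 27*I) - 1*(-142))² = ((-383 + 27*I)/147418 + 142)² = (142 + (-383 + 27*I)/147418)²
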